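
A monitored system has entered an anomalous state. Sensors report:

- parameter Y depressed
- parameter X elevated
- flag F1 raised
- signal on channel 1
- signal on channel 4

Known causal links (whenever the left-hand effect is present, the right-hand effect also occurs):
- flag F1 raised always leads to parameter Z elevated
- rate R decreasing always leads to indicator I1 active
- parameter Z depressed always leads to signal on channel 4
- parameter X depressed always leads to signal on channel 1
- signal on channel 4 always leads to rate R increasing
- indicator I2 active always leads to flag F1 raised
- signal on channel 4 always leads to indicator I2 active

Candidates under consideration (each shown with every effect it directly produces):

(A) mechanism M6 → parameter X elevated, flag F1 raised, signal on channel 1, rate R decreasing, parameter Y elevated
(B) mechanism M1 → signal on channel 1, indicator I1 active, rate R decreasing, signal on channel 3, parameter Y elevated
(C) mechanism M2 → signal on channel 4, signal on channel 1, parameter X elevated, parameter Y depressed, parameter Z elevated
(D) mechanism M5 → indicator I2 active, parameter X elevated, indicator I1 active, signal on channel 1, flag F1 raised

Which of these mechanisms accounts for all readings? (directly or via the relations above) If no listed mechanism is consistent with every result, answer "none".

C

Testing each hypothesis:
(A) mechanism M6 — fails on parameter Y depressed, signal on channel 4 (predicts parameter Y elevated, not parameter Y depressed)
(B) mechanism M1 — parameter Y depressed -; parameter X elevated -; flag F1 raised -; signal on channel 1 +; signal on channel 4 -
(C) mechanism M2 — accounts for every observation (flag F1 raised through signal on channel 4 → indicator I2 active → flag F1 raised)
(D) mechanism M5 — does not account for parameter Y depressed, signal on channel 4
(C) alone accounts for all the evidence.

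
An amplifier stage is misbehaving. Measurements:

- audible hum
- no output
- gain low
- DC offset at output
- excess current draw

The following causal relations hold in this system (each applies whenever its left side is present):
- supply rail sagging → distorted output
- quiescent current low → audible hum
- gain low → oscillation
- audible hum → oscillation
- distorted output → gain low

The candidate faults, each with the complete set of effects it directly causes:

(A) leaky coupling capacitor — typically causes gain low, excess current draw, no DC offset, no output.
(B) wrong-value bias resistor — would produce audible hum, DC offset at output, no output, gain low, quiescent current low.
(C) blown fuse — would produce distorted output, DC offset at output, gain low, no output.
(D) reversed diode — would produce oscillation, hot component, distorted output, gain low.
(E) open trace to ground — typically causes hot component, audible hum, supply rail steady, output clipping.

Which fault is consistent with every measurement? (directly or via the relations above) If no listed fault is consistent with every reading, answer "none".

For each candidate, compare predicted effects to what was observed:
(A) leaky coupling capacitor — fails on audible hum, DC offset at output (predicts no DC offset, not DC offset at output)
(B) wrong-value bias resistor — does not account for excess current draw
(C) blown fuse — audible hum ✗; no output ✓; gain low ✓; DC offset at output ✓; excess current draw ✗
(D) reversed diode — audible hum ✗; no output ✗; gain low ✓; DC offset at output ✗; excess current draw ✗
(E) open trace to ground — does not account for no output, gain low, DC offset at output, excess current draw
No candidate is consistent with all observations.

none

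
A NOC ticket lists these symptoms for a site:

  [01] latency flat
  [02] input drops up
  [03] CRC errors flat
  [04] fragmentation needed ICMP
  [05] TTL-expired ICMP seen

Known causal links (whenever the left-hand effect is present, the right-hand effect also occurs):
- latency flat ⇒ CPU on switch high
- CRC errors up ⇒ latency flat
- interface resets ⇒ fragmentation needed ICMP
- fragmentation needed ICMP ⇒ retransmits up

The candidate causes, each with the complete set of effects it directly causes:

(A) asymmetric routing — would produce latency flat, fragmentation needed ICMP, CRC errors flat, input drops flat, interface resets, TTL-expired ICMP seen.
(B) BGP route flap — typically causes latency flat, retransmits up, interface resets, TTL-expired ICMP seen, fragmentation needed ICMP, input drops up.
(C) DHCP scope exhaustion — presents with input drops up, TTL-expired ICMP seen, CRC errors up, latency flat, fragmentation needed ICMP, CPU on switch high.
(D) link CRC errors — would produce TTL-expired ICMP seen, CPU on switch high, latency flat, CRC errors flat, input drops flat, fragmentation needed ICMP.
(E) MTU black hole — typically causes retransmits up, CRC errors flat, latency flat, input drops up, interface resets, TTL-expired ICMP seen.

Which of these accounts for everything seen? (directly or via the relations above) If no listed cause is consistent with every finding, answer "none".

Testing each hypothesis:
(A) asymmetric routing — latency flat match; input drops up miss; CRC errors flat match; fragmentation needed ICMP match; TTL-expired ICMP seen match
(B) BGP route flap — does not account for CRC errors flat
(C) DHCP scope exhaustion — fails on CRC errors flat (predicts CRC errors up, not CRC errors flat)
(D) link CRC errors — latency flat match; input drops up miss; CRC errors flat match; fragmentation needed ICMP match; TTL-expired ICMP seen match
(E) MTU black hole — accounts for every observation (fragmentation needed ICMP via interface resets → fragmentation needed ICMP)
(E) is the only candidate with no mismatches.

E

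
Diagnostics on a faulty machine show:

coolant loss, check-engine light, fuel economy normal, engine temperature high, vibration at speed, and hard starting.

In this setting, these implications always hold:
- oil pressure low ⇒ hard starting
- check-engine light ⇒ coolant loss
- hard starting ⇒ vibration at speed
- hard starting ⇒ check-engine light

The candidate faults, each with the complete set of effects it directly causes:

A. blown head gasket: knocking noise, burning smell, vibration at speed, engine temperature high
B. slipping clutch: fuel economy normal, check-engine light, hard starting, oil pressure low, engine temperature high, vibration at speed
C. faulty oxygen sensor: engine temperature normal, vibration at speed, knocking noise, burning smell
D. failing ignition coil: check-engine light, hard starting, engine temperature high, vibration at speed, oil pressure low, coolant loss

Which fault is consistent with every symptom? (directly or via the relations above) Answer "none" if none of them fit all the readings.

Testing each hypothesis:
(A) blown head gasket — does not account for coolant loss, check-engine light, fuel economy normal, hard starting
(B) slipping clutch — coolant loss + (via check-engine light → coolant loss); check-engine light +; fuel economy normal +; engine temperature high +; vibration at speed +; hard starting +
(C) faulty oxygen sensor — fails on coolant loss, check-engine light, fuel economy normal, engine temperature high, hard starting (predicts engine temperature normal, not engine temperature high)
(D) failing ignition coil — does not account for fuel economy normal
(B) alone accounts for all the evidence.

B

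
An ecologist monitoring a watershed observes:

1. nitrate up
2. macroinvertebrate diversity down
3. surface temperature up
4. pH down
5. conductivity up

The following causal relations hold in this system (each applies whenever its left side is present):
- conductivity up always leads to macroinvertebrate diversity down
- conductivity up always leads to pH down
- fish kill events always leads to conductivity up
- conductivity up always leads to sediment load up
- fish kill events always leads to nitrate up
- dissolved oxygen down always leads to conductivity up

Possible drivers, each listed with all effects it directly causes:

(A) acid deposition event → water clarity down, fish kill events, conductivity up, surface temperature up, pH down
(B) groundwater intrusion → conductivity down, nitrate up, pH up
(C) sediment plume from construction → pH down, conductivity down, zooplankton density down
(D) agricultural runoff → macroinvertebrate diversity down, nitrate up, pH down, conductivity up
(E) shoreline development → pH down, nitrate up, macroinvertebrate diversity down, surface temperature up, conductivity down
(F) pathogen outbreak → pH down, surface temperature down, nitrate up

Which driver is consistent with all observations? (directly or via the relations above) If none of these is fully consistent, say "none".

A

For each candidate, compare predicted effects to what was observed:
(A) acid deposition event — nitrate up yes (by fish kill events → nitrate up); macroinvertebrate diversity down yes (by conductivity up → macroinvertebrate diversity down); surface temperature up yes; pH down yes; conductivity up yes
(B) groundwater intrusion — nitrate up yes; macroinvertebrate diversity down NO; surface temperature up NO; pH down NO; conductivity up NO
(C) sediment plume from construction — nitrate up NO; macroinvertebrate diversity down NO; surface temperature up NO; pH down yes; conductivity up NO
(D) agricultural runoff — nitrate up yes; macroinvertebrate diversity down yes; surface temperature up NO; pH down yes; conductivity up yes
(E) shoreline development — fails on conductivity up (predicts conductivity down, not conductivity up)
(F) pathogen outbreak — nitrate up yes; macroinvertebrate diversity down NO; surface temperature up NO; pH down yes; conductivity up NO
Only (A) is consistent with every observation.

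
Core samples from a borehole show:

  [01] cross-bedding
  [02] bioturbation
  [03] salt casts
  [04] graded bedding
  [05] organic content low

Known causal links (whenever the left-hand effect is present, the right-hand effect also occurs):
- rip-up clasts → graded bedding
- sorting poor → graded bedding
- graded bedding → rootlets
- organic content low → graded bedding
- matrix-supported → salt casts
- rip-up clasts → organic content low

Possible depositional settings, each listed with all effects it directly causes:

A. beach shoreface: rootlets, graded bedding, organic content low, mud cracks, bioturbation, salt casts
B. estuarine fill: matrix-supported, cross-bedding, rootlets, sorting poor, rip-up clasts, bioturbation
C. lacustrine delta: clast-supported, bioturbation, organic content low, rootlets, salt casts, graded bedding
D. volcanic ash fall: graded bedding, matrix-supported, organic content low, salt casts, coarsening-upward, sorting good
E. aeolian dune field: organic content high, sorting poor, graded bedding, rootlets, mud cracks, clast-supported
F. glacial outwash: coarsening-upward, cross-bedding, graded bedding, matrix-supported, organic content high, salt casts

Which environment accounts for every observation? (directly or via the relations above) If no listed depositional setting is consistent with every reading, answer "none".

B

Testing each hypothesis:
(A) beach shoreface — cross-bedding miss; bioturbation match; salt casts match; graded bedding match; organic content low match
(B) estuarine fill — cross-bedding match; bioturbation match; salt casts match (through matrix-supported → salt casts); graded bedding match (through sorting poor → graded bedding); organic content low match (through rip-up clasts → organic content low)
(C) lacustrine delta — cross-bedding miss; bioturbation match; salt casts match; graded bedding match; organic content low match
(D) volcanic ash fall — cross-bedding miss; bioturbation miss; salt casts match; graded bedding match; organic content low match
(E) aeolian dune field — cross-bedding miss; bioturbation miss; salt casts miss; graded bedding match; organic content low miss
(F) glacial outwash — fails on bioturbation, organic content low (predicts organic content high, not organic content low)
(B) is the only candidate with no mismatches.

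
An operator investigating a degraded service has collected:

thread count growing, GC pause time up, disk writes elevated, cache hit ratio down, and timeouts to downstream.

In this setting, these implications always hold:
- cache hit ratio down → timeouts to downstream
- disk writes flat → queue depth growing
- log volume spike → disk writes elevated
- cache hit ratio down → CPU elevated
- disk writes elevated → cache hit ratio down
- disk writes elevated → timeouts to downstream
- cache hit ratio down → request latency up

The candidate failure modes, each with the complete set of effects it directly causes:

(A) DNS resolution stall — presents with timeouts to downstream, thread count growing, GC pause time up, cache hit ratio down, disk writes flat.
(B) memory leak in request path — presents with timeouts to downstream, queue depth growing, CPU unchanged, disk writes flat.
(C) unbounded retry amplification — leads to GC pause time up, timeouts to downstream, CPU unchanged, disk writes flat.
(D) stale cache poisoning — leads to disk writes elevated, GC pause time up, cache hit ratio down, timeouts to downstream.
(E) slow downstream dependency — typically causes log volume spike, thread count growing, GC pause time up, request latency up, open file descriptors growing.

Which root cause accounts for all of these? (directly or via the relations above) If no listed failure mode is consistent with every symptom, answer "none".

E

Testing each hypothesis:
(A) DNS resolution stall — thread count growing +; GC pause time up +; disk writes elevated -; cache hit ratio down +; timeouts to downstream +
(B) memory leak in request path — thread count growing -; GC pause time up -; disk writes elevated -; cache hit ratio down -; timeouts to downstream +
(C) unbounded retry amplification — thread count growing -; GC pause time up +; disk writes elevated -; cache hit ratio down -; timeouts to downstream +
(D) stale cache poisoning — thread count growing -; GC pause time up +; disk writes elevated +; cache hit ratio down +; timeouts to downstream +
(E) slow downstream dependency — accounts for every observation (disk writes elevated via log volume spike → disk writes elevated)
(E) alone accounts for all the evidence.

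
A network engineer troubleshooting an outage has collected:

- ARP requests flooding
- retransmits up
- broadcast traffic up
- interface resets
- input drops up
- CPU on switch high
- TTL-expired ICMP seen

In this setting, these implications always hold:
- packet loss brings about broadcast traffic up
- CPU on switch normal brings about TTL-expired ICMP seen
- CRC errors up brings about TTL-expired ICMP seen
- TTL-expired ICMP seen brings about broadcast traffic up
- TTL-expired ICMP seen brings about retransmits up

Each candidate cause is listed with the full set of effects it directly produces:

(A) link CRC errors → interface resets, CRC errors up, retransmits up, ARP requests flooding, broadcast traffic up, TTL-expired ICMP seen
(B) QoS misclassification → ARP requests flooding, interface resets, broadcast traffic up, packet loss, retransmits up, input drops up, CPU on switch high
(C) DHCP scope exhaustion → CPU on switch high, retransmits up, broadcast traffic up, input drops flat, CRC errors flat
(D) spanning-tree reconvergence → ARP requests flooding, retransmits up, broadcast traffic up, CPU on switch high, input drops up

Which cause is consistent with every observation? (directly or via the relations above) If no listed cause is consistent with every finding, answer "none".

none

Testing each hypothesis:
(A) link CRC errors — does not account for input drops up, CPU on switch high
(B) QoS misclassification — ARP requests flooding match; retransmits up match; broadcast traffic up match; interface resets match; input drops up match; CPU on switch high match; TTL-expired ICMP seen miss
(C) DHCP scope exhaustion — fails on ARP requests flooding, interface resets, input drops up, TTL-expired ICMP seen (predicts input drops flat, not input drops up)
(D) spanning-tree reconvergence — ARP requests flooding match; retransmits up match; broadcast traffic up match; interface resets miss; input drops up match; CPU on switch high match; TTL-expired ICMP seen miss
Every candidate fails on at least one observation.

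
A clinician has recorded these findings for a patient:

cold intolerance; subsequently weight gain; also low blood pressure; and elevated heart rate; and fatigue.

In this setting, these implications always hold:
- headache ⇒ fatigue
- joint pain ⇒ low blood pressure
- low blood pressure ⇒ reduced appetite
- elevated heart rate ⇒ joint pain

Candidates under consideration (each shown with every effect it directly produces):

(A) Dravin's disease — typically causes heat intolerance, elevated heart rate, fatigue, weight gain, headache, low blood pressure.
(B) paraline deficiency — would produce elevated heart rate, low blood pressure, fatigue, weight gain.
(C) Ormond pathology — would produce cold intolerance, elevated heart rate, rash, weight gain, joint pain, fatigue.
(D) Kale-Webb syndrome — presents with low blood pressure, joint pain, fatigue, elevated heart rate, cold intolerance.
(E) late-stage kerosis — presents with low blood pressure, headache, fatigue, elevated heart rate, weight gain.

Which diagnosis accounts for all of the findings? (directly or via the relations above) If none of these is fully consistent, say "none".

C

Per-candidate check:
(A) Dravin's disease — cold intolerance -; weight gain +; low blood pressure +; elevated heart rate +; fatigue +
(B) paraline deficiency — cold intolerance -; weight gain +; low blood pressure +; elevated heart rate +; fatigue +
(C) Ormond pathology — accounts for every observation (low blood pressure through joint pain → low blood pressure)
(D) Kale-Webb syndrome — cold intolerance +; weight gain -; low blood pressure +; elevated heart rate +; fatigue +
(E) late-stage kerosis — cold intolerance -; weight gain +; low blood pressure +; elevated heart rate +; fatigue +
(C) is the only candidate with no mismatches.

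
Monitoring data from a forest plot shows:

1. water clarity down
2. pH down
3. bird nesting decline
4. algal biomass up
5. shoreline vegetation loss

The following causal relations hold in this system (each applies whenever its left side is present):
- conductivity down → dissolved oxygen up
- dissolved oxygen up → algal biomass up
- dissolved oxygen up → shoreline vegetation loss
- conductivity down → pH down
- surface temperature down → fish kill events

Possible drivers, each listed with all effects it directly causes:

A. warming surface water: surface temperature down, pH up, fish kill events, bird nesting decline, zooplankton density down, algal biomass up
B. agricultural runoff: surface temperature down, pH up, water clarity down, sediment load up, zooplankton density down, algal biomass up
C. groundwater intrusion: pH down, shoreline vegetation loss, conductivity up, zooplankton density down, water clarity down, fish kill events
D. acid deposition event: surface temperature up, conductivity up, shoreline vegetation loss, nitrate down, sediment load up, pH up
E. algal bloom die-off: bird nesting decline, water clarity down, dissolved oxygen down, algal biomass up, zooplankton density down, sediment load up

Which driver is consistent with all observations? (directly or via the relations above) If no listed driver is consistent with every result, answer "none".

Testing each hypothesis:
(A) warming surface water — water clarity down ✗; pH down ✗; bird nesting decline ✓; algal biomass up ✓; shoreline vegetation loss ✗
(B) agricultural runoff — water clarity down ✓; pH down ✗; bird nesting decline ✗; algal biomass up ✓; shoreline vegetation loss ✗
(C) groundwater intrusion — does not account for bird nesting decline, algal biomass up
(D) acid deposition event — fails on water clarity down, pH down, bird nesting decline, algal biomass up (predicts pH up, not pH down)
(E) algal bloom die-off — water clarity down ✓; pH down ✗; bird nesting decline ✓; algal biomass up ✓; shoreline vegetation loss ✗
No candidate is consistent with all observations.

none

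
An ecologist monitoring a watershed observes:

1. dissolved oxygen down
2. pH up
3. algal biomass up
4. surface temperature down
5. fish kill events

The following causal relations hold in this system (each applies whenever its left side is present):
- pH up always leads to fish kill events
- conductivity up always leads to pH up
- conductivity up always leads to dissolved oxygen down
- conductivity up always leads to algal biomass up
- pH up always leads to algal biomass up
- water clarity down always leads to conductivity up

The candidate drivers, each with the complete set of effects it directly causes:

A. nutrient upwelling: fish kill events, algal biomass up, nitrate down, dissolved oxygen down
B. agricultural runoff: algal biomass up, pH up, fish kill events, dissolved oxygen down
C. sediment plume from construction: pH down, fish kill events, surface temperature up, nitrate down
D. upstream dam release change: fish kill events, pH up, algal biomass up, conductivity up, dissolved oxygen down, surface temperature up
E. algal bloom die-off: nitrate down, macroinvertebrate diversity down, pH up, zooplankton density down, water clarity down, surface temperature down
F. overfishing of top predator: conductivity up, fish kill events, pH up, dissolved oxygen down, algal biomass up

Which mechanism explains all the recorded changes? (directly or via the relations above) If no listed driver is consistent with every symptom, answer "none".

Testing each hypothesis:
(A) nutrient upwelling — dissolved oxygen down yes; pH up NO; algal biomass up yes; surface temperature down NO; fish kill events yes
(B) agricultural runoff — does not account for surface temperature down
(C) sediment plume from construction — dissolved oxygen down NO; pH up NO; algal biomass up NO; surface temperature down NO; fish kill events yes
(D) upstream dam release change — fails on surface temperature down (predicts surface temperature up, not surface temperature down)
(E) algal bloom die-off — dissolved oxygen down yes (via water clarity down → conductivity up → dissolved oxygen down); pH up yes; algal biomass up yes (via pH up → algal biomass up); surface temperature down yes; fish kill events yes (via pH up → fish kill events)
(F) overfishing of top predator — dissolved oxygen down yes; pH up yes; algal biomass up yes; surface temperature down NO; fish kill events yes
Only (E) is consistent with every observation.

E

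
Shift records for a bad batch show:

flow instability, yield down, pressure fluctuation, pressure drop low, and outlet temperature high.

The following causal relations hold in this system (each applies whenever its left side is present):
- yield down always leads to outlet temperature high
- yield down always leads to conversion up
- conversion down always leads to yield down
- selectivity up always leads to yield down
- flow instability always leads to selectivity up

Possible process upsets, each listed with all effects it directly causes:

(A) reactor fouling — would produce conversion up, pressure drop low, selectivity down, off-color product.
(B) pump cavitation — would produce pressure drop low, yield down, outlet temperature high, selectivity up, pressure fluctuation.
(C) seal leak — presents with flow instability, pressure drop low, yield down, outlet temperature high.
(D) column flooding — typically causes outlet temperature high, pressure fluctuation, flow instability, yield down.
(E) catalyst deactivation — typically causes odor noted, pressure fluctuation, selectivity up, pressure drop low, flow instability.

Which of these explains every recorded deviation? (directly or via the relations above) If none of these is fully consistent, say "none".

E

Testing each hypothesis:
(A) reactor fouling — flow instability miss; yield down miss; pressure fluctuation miss; pressure drop low match; outlet temperature high miss
(B) pump cavitation — flow instability miss; yield down match; pressure fluctuation match; pressure drop low match; outlet temperature high match
(C) seal leak — flow instability match; yield down match; pressure fluctuation miss; pressure drop low match; outlet temperature high match
(D) column flooding — flow instability match; yield down match; pressure fluctuation match; pressure drop low miss; outlet temperature high match
(E) catalyst deactivation — accounts for every observation (yield down via selectivity up → yield down)
(E) alone accounts for all the evidence.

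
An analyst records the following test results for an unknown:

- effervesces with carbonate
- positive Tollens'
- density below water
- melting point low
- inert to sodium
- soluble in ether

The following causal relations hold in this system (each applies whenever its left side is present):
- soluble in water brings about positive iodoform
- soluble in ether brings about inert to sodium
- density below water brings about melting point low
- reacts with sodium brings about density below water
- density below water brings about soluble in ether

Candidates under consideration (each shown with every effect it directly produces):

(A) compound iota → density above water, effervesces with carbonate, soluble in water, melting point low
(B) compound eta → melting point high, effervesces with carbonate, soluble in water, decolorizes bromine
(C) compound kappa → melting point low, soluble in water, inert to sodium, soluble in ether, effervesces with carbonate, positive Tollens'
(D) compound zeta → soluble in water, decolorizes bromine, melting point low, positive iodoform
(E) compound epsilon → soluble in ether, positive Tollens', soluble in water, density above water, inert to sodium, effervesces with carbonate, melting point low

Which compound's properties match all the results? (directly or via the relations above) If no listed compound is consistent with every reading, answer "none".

For each candidate, compare predicted effects to what was observed:
(A) compound iota — effervesces with carbonate match; positive Tollens' miss; density below water miss; melting point low match; inert to sodium miss; soluble in ether miss
(B) compound eta — fails on positive Tollens', density below water, melting point low, inert to sodium, soluble in ether (predicts melting point high, not melting point low)
(C) compound kappa — effervesces with carbonate match; positive Tollens' match; density below water miss; melting point low match; inert to sodium match; soluble in ether match
(D) compound zeta — does not account for effervesces with carbonate, positive Tollens', density below water, inert to sodium, soluble in ether
(E) compound epsilon — effervesces with carbonate match; positive Tollens' match; density below water miss; melting point low match; inert to sodium match; soluble in ether match
None of the listed candidates fits everything.

none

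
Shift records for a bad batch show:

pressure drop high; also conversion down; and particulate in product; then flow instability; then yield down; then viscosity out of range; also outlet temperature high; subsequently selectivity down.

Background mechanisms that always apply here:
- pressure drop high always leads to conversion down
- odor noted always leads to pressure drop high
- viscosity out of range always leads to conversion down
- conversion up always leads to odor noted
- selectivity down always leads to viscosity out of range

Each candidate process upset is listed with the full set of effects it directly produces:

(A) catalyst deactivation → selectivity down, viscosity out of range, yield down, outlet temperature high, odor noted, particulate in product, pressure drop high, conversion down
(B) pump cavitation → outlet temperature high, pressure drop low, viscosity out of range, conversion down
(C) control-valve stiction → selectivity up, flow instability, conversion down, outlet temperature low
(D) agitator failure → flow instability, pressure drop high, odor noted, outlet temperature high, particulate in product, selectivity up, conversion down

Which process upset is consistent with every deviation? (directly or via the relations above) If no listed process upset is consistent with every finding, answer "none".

none

For each candidate, compare predicted effects to what was observed:
(A) catalyst deactivation — does not account for flow instability
(B) pump cavitation — fails on pressure drop high, particulate in product, flow instability, yield down, selectivity down (predicts pressure drop low, not pressure drop high)
(C) control-valve stiction — fails on pressure drop high, particulate in product, yield down, viscosity out of range, outlet temperature high, selectivity down (predicts outlet temperature low, not outlet temperature high; predicts selectivity up, not selectivity down)
(D) agitator failure — fails on yield down, viscosity out of range, selectivity down (predicts selectivity up, not selectivity down)
No candidate is consistent with all observations.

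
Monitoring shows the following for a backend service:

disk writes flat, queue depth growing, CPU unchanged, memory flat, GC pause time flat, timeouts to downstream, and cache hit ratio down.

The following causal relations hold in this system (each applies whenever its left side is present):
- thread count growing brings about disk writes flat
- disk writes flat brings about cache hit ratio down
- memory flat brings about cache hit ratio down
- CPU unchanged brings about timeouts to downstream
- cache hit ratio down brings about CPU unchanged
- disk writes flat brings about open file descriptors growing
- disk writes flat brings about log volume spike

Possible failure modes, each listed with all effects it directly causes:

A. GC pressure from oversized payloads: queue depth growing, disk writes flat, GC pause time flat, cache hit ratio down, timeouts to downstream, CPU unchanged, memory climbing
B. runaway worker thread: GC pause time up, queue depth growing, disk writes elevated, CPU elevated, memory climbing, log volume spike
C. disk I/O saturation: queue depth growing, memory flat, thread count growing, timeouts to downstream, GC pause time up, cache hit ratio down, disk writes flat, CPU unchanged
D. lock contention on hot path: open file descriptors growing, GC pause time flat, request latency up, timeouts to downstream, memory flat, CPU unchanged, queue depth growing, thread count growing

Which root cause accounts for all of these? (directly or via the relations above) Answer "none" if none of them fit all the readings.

D

Per-candidate check:
(A) GC pressure from oversized payloads — disk writes flat yes; queue depth growing yes; CPU unchanged yes; memory flat NO; GC pause time flat yes; timeouts to downstream yes; cache hit ratio down yes
(B) runaway worker thread — disk writes flat NO; queue depth growing yes; CPU unchanged NO; memory flat NO; GC pause time flat NO; timeouts to downstream NO; cache hit ratio down NO
(C) disk I/O saturation — fails on GC pause time flat (predicts GC pause time up, not GC pause time flat)
(D) lock contention on hot path — disk writes flat yes (via thread count growing → disk writes flat); queue depth growing yes; CPU unchanged yes; memory flat yes; GC pause time flat yes; timeouts to downstream yes; cache hit ratio down yes (via memory flat → cache hit ratio down)
(D) is the only candidate with no mismatches.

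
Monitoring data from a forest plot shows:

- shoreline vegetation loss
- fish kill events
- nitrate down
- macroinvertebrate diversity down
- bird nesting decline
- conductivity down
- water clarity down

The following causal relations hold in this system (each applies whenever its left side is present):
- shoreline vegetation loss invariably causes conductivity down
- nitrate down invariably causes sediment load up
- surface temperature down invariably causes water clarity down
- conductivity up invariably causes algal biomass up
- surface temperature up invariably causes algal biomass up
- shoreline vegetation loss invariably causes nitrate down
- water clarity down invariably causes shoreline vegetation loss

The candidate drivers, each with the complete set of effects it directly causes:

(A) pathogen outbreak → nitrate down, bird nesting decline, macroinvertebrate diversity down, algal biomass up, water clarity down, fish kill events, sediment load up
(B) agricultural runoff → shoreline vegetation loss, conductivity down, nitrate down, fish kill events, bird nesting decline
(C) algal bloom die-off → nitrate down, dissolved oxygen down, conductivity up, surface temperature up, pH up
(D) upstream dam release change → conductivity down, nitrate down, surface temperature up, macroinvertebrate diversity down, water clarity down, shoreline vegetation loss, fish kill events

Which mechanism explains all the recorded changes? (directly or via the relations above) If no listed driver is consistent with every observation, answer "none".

A

Testing each hypothesis:
(A) pathogen outbreak — accounts for every observation (shoreline vegetation loss by water clarity down → shoreline vegetation loss)
(B) agricultural runoff — shoreline vegetation loss yes; fish kill events yes; nitrate down yes; macroinvertebrate diversity down NO; bird nesting decline yes; conductivity down yes; water clarity down NO
(C) algal bloom die-off — shoreline vegetation loss NO; fish kill events NO; nitrate down yes; macroinvertebrate diversity down NO; bird nesting decline NO; conductivity down NO; water clarity down NO
(D) upstream dam release change — does not account for bird nesting decline
(A) is the only candidate with no mismatches.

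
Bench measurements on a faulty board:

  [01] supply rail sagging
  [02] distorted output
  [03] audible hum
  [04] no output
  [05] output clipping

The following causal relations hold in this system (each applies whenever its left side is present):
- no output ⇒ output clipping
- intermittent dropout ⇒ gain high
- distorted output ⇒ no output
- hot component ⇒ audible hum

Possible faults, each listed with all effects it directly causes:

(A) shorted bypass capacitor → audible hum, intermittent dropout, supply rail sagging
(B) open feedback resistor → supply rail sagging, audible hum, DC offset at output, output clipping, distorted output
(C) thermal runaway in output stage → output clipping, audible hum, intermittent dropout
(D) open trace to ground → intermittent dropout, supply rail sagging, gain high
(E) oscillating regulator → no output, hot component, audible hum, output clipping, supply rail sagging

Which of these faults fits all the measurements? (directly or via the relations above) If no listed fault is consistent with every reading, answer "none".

Testing each hypothesis:
(A) shorted bypass capacitor — supply rail sagging yes; distorted output NO; audible hum yes; no output NO; output clipping NO
(B) open feedback resistor — supply rail sagging yes; distorted output yes; audible hum yes; no output yes (by distorted output → no output); output clipping yes
(C) thermal runaway in output stage — does not account for supply rail sagging, distorted output, no output
(D) open trace to ground — does not account for distorted output, audible hum, no output, output clipping
(E) oscillating regulator — supply rail sagging yes; distorted output NO; audible hum yes; no output yes; output clipping yes
(B) alone accounts for all the evidence.

B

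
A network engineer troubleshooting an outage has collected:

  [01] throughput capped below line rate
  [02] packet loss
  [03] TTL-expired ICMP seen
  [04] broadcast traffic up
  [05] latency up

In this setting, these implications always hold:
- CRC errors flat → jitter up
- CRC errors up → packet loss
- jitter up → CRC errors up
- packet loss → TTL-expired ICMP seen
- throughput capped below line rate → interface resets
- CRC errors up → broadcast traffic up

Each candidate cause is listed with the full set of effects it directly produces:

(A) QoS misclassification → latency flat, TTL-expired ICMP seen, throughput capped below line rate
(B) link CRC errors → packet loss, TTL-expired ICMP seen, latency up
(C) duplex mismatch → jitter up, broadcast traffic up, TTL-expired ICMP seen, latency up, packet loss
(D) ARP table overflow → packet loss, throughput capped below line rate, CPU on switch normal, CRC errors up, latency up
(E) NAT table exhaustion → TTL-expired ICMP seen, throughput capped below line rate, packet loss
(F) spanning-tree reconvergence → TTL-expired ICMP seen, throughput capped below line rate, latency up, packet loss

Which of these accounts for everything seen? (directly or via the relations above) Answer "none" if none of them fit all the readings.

Testing each hypothesis:
(A) QoS misclassification — throughput capped below line rate match; packet loss miss; TTL-expired ICMP seen match; broadcast traffic up miss; latency up miss
(B) link CRC errors — throughput capped below line rate miss; packet loss match; TTL-expired ICMP seen match; broadcast traffic up miss; latency up match
(C) duplex mismatch — does not account for throughput capped below line rate
(D) ARP table overflow — accounts for every observation (TTL-expired ICMP seen via packet loss → TTL-expired ICMP seen)
(E) NAT table exhaustion — does not account for broadcast traffic up, latency up
(F) spanning-tree reconvergence — does not account for broadcast traffic up
Only (D) is consistent with every observation.

D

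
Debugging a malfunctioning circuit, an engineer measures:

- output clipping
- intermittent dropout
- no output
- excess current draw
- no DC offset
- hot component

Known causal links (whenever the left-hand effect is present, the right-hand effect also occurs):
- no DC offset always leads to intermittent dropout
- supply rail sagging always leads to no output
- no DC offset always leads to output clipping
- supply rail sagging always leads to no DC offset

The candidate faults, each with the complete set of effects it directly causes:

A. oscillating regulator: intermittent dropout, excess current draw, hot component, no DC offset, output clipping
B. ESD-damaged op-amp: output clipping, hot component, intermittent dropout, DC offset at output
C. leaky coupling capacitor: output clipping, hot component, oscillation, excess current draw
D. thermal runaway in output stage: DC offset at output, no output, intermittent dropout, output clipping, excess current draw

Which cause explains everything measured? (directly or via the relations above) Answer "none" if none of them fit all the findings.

none

For each candidate, compare predicted effects to what was observed:
(A) oscillating regulator — does not account for no output
(B) ESD-damaged op-amp — fails on no output, excess current draw, no DC offset (predicts DC offset at output, not no DC offset)
(C) leaky coupling capacitor — output clipping match; intermittent dropout miss; no output miss; excess current draw match; no DC offset miss; hot component match
(D) thermal runaway in output stage — output clipping match; intermittent dropout match; no output match; excess current draw match; no DC offset miss; hot component miss
No candidate is consistent with all observations.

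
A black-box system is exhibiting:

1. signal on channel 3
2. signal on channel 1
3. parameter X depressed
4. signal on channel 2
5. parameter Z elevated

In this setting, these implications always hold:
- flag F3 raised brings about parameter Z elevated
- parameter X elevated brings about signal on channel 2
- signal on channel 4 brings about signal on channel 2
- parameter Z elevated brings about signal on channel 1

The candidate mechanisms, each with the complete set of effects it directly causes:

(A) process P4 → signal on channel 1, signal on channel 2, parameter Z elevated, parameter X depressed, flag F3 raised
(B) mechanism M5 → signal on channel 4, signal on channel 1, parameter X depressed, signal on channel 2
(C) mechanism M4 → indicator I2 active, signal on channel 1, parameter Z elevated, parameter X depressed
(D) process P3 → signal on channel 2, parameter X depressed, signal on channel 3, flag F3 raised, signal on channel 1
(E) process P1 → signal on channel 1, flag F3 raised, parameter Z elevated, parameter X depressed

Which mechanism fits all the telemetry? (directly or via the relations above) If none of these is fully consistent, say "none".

D

For each candidate, compare predicted effects to what was observed:
(A) process P4 — does not account for signal on channel 3
(B) mechanism M5 — signal on channel 3 ✗; signal on channel 1 ✓; parameter X depressed ✓; signal on channel 2 ✓; parameter Z elevated ✗
(C) mechanism M4 — does not account for signal on channel 3, signal on channel 2
(D) process P3 — accounts for every observation (parameter Z elevated by flag F3 raised → parameter Z elevated)
(E) process P1 — does not account for signal on channel 3, signal on channel 2
(D) alone accounts for all the evidence.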